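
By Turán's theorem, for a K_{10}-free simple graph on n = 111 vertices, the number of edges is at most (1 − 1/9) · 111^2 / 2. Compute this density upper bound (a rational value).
Turán density bound = (8/9) · 111^2/2 = 5476

Turán's theorem: ex(n, K_{r+1}) is achieved by the complete r-partite Turán graph T(n, r) with parts as balanced as possible, and is at most (1 − 1/r) · n^2/2. For r = 9, n = 111: the density bound is (8/9) · 12321/2 = 5476. The integer-valued extremum is e(T(111, 9)) = 5475, which is strictly less than the density bound 5476 since 9 ∤ 111 (the parts of T(111, 9) cannot all be equal).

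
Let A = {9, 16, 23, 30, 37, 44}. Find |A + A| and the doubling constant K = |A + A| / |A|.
K = |A + A| / |A| = 11/6

Enumerate A + A = {a + b : a, b ∈ A}. With |A| = 6, there are |A|^2 = 36 ordered sum pairs; collecting distinct values, A + A = {18, 25, 32, 39, 46, 53, 60, 67, 74, 81, 88}, so |A + A| = 11. Thus K = 11/6. Here |A + A| = 2|A| − 1 = 11, the minimum possible — so K = 11/6 is minimal, which holds iff A is an arithmetic progression.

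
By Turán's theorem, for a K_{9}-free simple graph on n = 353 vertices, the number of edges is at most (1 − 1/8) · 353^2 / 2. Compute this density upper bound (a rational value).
Turán density bound = (7/8) · 353^2/2 = 872263/16 ≈ 54516.4375

Turán's theorem: ex(n, K_{r+1}) is achieved by the complete r-partite Turán graph T(n, r) with parts as balanced as possible, and is at most (1 − 1/r) · n^2/2. For r = 8, n = 353: the density bound is (7/8) · 124609/2 = 872263/16 ≈ 54516.4375. The integer-valued extremum is e(T(353, 8)) = 54516, which is strictly less than the density bound 872263/16 since 8 ∤ 353 (the parts of T(353, 8) cannot all be equal).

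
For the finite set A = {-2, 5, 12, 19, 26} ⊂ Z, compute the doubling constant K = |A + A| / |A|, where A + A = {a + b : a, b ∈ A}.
K = |A + A| / |A| = 9/5

Enumerate A + A = {a + b : a, b ∈ A}. With |A| = 5, there are |A|^2 = 25 ordered sum pairs; collecting distinct values, A + A = {-4, 3, 10, 17, 24, 31, 38, 45, 52}, so |A + A| = 9. Thus K = 9/5. Here |A + A| = 2|A| − 1 = 9, the minimum possible — so K = 9/5 is minimal, which holds iff A is an arithmetic progression.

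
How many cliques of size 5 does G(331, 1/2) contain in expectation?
E[# K_5] = C(331, 5) · (1/2)^C(5, 2) = 32120195646 / 2^10 = 16060097823/512 ≈ 31367378.560547

For each 5-subset S of vertices (there are C(331, 5) = 32120195646 such S), let X_S = 1 if S induces a K_5 (all C(5, 2) = 10 edges present). Then P(X_S = 1) = (1/2)^10 = 1/1024. By linearity of expectation, E[# K_5] = C(331, 5) · (1/2)^10 = 32120195646 / 1024 = 16060097823/512 ≈ 31367378.560547.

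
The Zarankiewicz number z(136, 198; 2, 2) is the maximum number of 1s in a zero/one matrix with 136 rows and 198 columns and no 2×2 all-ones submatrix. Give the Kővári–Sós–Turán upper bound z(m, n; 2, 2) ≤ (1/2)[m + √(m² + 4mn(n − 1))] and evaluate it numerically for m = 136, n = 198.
z(136, 198; 2, 2) ≤ (1/2)[136 + √(136² + 4·136·198·197)] = (1/2)[136 + √21237760] = 2372.2222

Kővári–Sós–Turán: let r_1, ..., r_136 be the row sums and z = Σ r_i the total number of 1s. Each pair of columns can share at most one row with both entries 1 (else a 2×2 all-ones block appears), so Σ_i C(r_i, 2) ≤ C(198, 2) = 19503. By convexity Σ_i C(r_i, 2) ≥ 136·C(z/136, 2) = z(z − 136)/(2·136), giving z² − 136z − 136·198·197 ≤ 0 and hence z ≤ (1/2)[136 + √(18496 + 4·5304816)] = (1/2)[136 + √21237760] ≈ (1/2)(136 + 4608.4444) = 2372.2222.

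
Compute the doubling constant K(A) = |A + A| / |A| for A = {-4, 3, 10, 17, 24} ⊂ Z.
K = |A + A| / |A| = 9/5

Enumerate A + A = {a + b : a, b ∈ A}. With |A| = 5, there are |A|^2 = 25 ordered sum pairs; collecting distinct values, A + A = {-8, -1, 6, 13, 20, 27, 34, 41, 48}, so |A + A| = 9. Thus K = 9/5. Here |A + A| = 2|A| − 1 = 9, the minimum possible — so K = 9/5 is minimal, which holds iff A is an arithmetic progression.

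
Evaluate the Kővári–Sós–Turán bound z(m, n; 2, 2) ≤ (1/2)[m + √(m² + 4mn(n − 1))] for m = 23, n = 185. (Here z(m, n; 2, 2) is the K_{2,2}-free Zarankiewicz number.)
z(23, 185; 2, 2) ≤ (1/2)[23 + √(23² + 4·23·185·184)] = (1/2)[23 + √3132209] = 896.4024

Kővári–Sós–Turán: let r_1, ..., r_23 be the row sums and z = Σ r_i the total number of 1s. Each pair of columns can share at most one row with both entries 1 (else a 2×2 all-ones block appears), so Σ_i C(r_i, 2) ≤ C(185, 2) = 17020. By convexity Σ_i C(r_i, 2) ≥ 23·C(z/23, 2) = z(z − 23)/(2·23), giving z² − 23z − 23·185·184 ≤ 0 and hence z ≤ (1/2)[23 + √(529 + 4·782920)] = (1/2)[23 + √3132209] ≈ (1/2)(23 + 1769.8048) = 896.4024.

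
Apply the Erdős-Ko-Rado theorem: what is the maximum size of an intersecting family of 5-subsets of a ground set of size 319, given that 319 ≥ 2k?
max |F| = C(318, 4) = 418092885

Erdős-Ko-Rado (1961): when n ≥ 2k, max |F| = C(n−1, k−1). The bound is attained by the star {A : i ∈ A} for any fixed i ∈ [n]. Here C(319−1, 5−1) = C(318, 4) = 418092885.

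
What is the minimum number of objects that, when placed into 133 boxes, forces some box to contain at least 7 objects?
n = (7 − 1)·133 + 1 = 799

By the generalised pigeonhole principle, to guarantee some box contains ≥ r objects we need more than (r − 1) · k objects total. Threshold: n = (r − 1) · k + 1. With r = 7 and k = 133: n = 6 · 133 + 1 = 798 + 1 = 799. For n = 798 = 6 · 133, we can put exactly 6 objects in every box, avoiding 7 in any single one — so 799 is tight.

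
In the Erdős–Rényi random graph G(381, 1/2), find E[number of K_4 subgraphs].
E[# K_4] = C(381, 4) · (1/2)^C(4, 2) = 864228015 / 2^6 = 13503562.734375

For each 4-subset S of vertices (there are C(381, 4) = 864228015 such S), let X_S = 1 if S induces a K_4 (all C(4, 2) = 6 edges present). Then P(X_S = 1) = (1/2)^6 = 1/64. By linearity of expectation, E[# K_4] = C(381, 4) · (1/2)^6 = 864228015 / 64 = 13503562.734375.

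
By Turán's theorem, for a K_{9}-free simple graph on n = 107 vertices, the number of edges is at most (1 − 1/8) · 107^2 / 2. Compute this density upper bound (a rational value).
Turán density bound = (7/8) · 107^2/2 = 80143/16 ≈ 5008.9375

Turán's theorem: ex(n, K_{r+1}) is achieved by the complete r-partite Turán graph T(n, r) with parts as balanced as possible, and is at most (1 − 1/r) · n^2/2. For r = 8, n = 107: the density bound is (7/8) · 11449/2 = 80143/16 ≈ 5008.9375. The integer-valued extremum is e(T(107, 8)) = 5008, which is strictly less than the density bound 80143/16 since 8 ∤ 107 (the parts of T(107, 8) cannot all be equal).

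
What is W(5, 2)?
W(5, 2) = 5 + 1 = 6

A 2-term AP is any pair of integers, so a monochromatic 2-AP exists iff some colour is used at least twice. With 5 colours, the colouring i ↦ i on {1, ..., 5} uses each colour once, avoiding any monochromatic pair, so W(5, 2) > 5. For {1, ..., 6}, pigeonhole forces two integers of the same colour, which form a monochromatic 2-AP. Hence W(5, 2) = 6.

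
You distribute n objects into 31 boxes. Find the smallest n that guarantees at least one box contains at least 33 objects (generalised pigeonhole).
n = (33 − 1)·31 + 1 = 993

By the generalised pigeonhole principle, to guarantee some box contains ≥ r objects we need more than (r − 1) · k objects total. Threshold: n = (r − 1) · k + 1. With r = 33 and k = 31: n = 32 · 31 + 1 = 992 + 1 = 993. For n = 992 = 32 · 31, we can put exactly 32 objects in every box, avoiding 33 in any single one — so 993 is tight.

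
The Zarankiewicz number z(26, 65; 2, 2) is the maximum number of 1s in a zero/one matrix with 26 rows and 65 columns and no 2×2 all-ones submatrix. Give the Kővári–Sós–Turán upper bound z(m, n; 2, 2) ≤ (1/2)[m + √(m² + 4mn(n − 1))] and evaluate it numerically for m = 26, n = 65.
z(26, 65; 2, 2) ≤ (1/2)[26 + √(26² + 4·26·65·64)] = (1/2)[26 + √433316] = 342.1337

Kővári–Sós–Turán: let r_1, ..., r_26 be the row sums and z = Σ r_i the total number of 1s. Each pair of columns can share at most one row with both entries 1 (else a 2×2 all-ones block appears), so Σ_i C(r_i, 2) ≤ C(65, 2) = 2080. By convexity Σ_i C(r_i, 2) ≥ 26·C(z/26, 2) = z(z − 26)/(2·26), giving z² − 26z − 26·65·64 ≤ 0 and hence z ≤ (1/2)[26 + √(676 + 4·108160)] = (1/2)[26 + √433316] ≈ (1/2)(26 + 658.2674) = 342.1337.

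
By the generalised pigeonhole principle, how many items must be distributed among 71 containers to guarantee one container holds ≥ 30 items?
n = (30 − 1)·71 + 1 = 2060

By the generalised pigeonhole principle, to guarantee some box contains ≥ r objects we need more than (r − 1) · k objects total. Threshold: n = (r − 1) · k + 1. With r = 30 and k = 71: n = 29 · 71 + 1 = 2059 + 1 = 2060. For n = 2059 = 29 · 71, we can put exactly 29 objects in every box, avoiding 30 in any single one — so 2060 is tight.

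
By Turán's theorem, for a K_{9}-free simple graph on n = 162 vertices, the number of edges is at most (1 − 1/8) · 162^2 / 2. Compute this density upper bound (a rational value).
Turán density bound = (7/8) · 162^2/2 = 45927/4 ≈ 11481.75

Turán's theorem: ex(n, K_{r+1}) is achieved by the complete r-partite Turán graph T(n, r) with parts as balanced as possible, and is at most (1 − 1/r) · n^2/2. For r = 8, n = 162: the density bound is (7/8) · 26244/2 = 45927/4 ≈ 11481.75. The integer-valued extremum is e(T(162, 8)) = 11481, which is strictly less than the density bound 45927/4 since 8 ∤ 162 (the parts of T(162, 8) cannot all be equal).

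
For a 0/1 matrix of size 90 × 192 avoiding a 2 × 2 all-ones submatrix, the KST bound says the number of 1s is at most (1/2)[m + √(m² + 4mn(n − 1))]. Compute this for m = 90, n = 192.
z(90, 192; 2, 2) ≤ (1/2)[90 + √(90² + 4·90·192·191)] = (1/2)[90 + √13210020] = 1862.2796

Kővári–Sós–Turán: let r_1, ..., r_90 be the row sums and z = Σ r_i the total number of 1s. Each pair of columns can share at most one row with both entries 1 (else a 2×2 all-ones block appears), so Σ_i C(r_i, 2) ≤ C(192, 2) = 18336. By convexity Σ_i C(r_i, 2) ≥ 90·C(z/90, 2) = z(z − 90)/(2·90), giving z² − 90z − 90·192·191 ≤ 0 and hence z ≤ (1/2)[90 + √(8100 + 4·3300480)] = (1/2)[90 + √13210020] ≈ (1/2)(90 + 3634.5591) = 1862.2796.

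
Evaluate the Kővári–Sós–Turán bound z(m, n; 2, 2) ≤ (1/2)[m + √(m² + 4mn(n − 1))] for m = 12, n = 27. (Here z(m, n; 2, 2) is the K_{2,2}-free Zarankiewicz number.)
z(12, 27; 2, 2) ≤ (1/2)[12 + √(12² + 4·12·27·26)] = (1/2)[12 + √33840] = 97.9783

Kővári–Sós–Turán: let r_1, ..., r_12 be the row sums and z = Σ r_i the total number of 1s. Each pair of columns can share at most one row with both entries 1 (else a 2×2 all-ones block appears), so Σ_i C(r_i, 2) ≤ C(27, 2) = 351. By convexity Σ_i C(r_i, 2) ≥ 12·C(z/12, 2) = z(z − 12)/(2·12), giving z² − 12z − 12·27·26 ≤ 0 and hence z ≤ (1/2)[12 + √(144 + 4·8424)] = (1/2)[12 + √33840] ≈ (1/2)(12 + 183.9565) = 97.9783.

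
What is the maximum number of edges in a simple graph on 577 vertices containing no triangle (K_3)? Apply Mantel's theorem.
ex(577, K_3) = ⌊577^2/4⌋ = 83232

Mantel (1907): a triangle-free graph on n vertices has at most ⌊n^2/4⌋ edges, with equality for the complete bipartite graph K_{⌊n/2⌋, ⌈n/2⌉}. For n = 577: ⌊577^2/4⌋ = ⌊332929/4⌋ = 83232. The extremal graph is K_{288, 289}, which has 288·289 = 83232 edges.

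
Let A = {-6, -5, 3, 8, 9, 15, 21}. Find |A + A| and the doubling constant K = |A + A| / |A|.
K = |A + A| / |A| = 23/7

Enumerate A + A = {a + b : a, b ∈ A}. With |A| = 7, there are |A|^2 = 49 ordered sum pairs; collecting distinct values, A + A = {-12, -11, -10, -3, -2, 2, 3, 4, 6, 9, 10, 11, 12, 15, 16, 17, 18, 23, 24, 29, 30, 36, 42}, so |A + A| = 23. Thus K = 23/7. For comparison, the minimum possible |A + A| over all 7-element sets is 2·7 − 1 = 13 (so min K = 13/7), attained only by arithmetic progressions.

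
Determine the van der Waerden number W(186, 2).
W(186, 2) = 186 + 1 = 187

A 2-term AP is any pair of integers, so a monochromatic 2-AP exists iff some colour is used at least twice. With 186 colours, the colouring i ↦ i on {1, ..., 186} uses each colour once, avoiding any monochromatic pair, so W(186, 2) > 186. For {1, ..., 187}, pigeonhole forces two integers of the same colour, which form a monochromatic 2-AP. Hence W(186, 2) = 187.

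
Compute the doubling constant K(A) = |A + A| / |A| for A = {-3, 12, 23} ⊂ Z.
K = |A + A| / |A| = 6/3 = 2

Enumerate A + A = {a + b : a, b ∈ A}. With |A| = 3, there are |A|^2 = 9 ordered sum pairs; collecting distinct values, A + A = {-6, 9, 20, 24, 35, 46}, so |A + A| = 6. Thus K = 6/3 = 2. For comparison, the minimum possible |A + A| over all 3-element sets is 2·3 − 1 = 5 (so min K = 5/3), attained only by arithmetic progressions.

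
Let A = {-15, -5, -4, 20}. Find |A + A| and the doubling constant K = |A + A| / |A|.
K = |A + A| / |A| = 10/4 = 5/2

Enumerate A + A = {a + b : a, b ∈ A}. With |A| = 4, there are |A|^2 = 16 ordered sum pairs; collecting distinct values, A + A = {-30, -20, -19, -10, -9, -8, 5, 15, 16, 40}, so |A + A| = 10. Thus K = 10/4 = 5/2. For comparison, the minimum possible |A + A| over all 4-element sets is 2·4 − 1 = 7 (so min K = 7/4), attained only by arithmetic progressions.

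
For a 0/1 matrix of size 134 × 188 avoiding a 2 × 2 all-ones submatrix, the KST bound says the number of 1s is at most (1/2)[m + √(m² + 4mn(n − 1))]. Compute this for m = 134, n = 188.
z(134, 188; 2, 2) ≤ (1/2)[134 + √(134² + 4·134·188·187)] = (1/2)[134 + √18861572] = 2238.4956

Kővári–Sós–Turán: let r_1, ..., r_134 be the row sums and z = Σ r_i the total number of 1s. Each pair of columns can share at most one row with both entries 1 (else a 2×2 all-ones block appears), so Σ_i C(r_i, 2) ≤ C(188, 2) = 17578. By convexity Σ_i C(r_i, 2) ≥ 134·C(z/134, 2) = z(z − 134)/(2·134), giving z² − 134z − 134·188·187 ≤ 0 and hence z ≤ (1/2)[134 + √(17956 + 4·4710904)] = (1/2)[134 + √18861572] ≈ (1/2)(134 + 4342.9911) = 2238.4956.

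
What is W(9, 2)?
W(9, 2) = 9 + 1 = 10

A 2-term AP is any pair of integers, so a monochromatic 2-AP exists iff some colour is used at least twice. With 9 colours, the colouring i ↦ i on {1, ..., 9} uses each colour once, avoiding any monochromatic pair, so W(9, 2) > 9. For {1, ..., 10}, pigeonhole forces two integers of the same colour, which form a monochromatic 2-AP. Hence W(9, 2) = 10.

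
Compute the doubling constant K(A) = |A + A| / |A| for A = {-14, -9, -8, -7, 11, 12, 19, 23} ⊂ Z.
K = |A + A| / |A| = 32/8 = 4

Enumerate A + A = {a + b : a, b ∈ A}. With |A| = 8, there are |A|^2 = 64 ordered sum pairs; collecting distinct values, A + A = {-28, -23, -22, -21, -18, -17, -16, -15, -14, -3, -2, 2, 3, 4, 5, 9, 10, 11, 12, 14, 15, 16, 22, 23, 24, 30, 31, 34, 35, 38, 42, 46}, so |A + A| = 32. Thus K = 32/8 = 4. For comparison, the minimum possible |A + A| over all 8-element sets is 2·8 − 1 = 15 (so min K = 15/8), attained only by arithmetic progressions.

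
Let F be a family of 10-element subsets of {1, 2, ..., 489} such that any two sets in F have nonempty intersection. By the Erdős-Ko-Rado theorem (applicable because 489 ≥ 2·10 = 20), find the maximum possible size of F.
max |F| = C(488, 9) = 4015962072422483040

The Erdős-Ko-Rado theorem states: for n ≥ 2k, an intersecting family of k-subsets of an n-element set has size at most C(n − 1, k − 1), with equality for 'star' families {A ⊆ [n] : |A| = k, i ∈ A} (fix an element i). For n = 489, k = 10: C(488, 9) = 4015962072422483040.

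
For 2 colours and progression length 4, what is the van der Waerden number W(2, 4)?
W(2, 4) = 35

This is a classical value, W(2, 4) = 35, established by combining an explicit 2-colouring of {1, ..., 34} with no monochromatic 4-AP (giving the lower bound W(2, 4) > 34) and a finite case analysis / exhaustive computer search showing every 2-colouring of {1, ..., 35} has such an AP.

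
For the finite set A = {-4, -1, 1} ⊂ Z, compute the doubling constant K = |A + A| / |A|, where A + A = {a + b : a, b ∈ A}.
K = |A + A| / |A| = 6/3 = 2

Enumerate A + A = {a + b : a, b ∈ A}. With |A| = 3, there are |A|^2 = 9 ordered sum pairs; collecting distinct values, A + A = {-8, -5, -3, -2, 0, 2}, so |A + A| = 6. Thus K = 6/3 = 2. For comparison, the minimum possible |A + A| over all 3-element sets is 2·3 − 1 = 5 (so min K = 5/3), attained only by arithmetic progressions.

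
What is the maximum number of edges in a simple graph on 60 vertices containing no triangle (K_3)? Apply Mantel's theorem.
ex(60, K_3) = ⌊60^2/4⌋ = 900

Mantel (1907): a triangle-free graph on n vertices has at most ⌊n^2/4⌋ edges, with equality for the complete bipartite graph K_{⌊n/2⌋, ⌈n/2⌉}. For n = 60: ⌊60^2/4⌋ = ⌊3600/4⌋ = 900. The extremal graph is K_{30, 30}, which has 30·30 = 900 edges.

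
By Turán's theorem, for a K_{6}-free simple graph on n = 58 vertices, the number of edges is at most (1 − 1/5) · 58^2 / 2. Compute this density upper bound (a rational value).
Turán density bound = (4/5) · 58^2/2 = 6728/5 ≈ 1345.6

Turán's theorem: ex(n, K_{r+1}) is achieved by the complete r-partite Turán graph T(n, r) with parts as balanced as possible, and is at most (1 − 1/r) · n^2/2. For r = 5, n = 58: the density bound is (4/5) · 3364/2 = 6728/5 ≈ 1345.6. The integer-valued extremum is e(T(58, 5)) = 1345, which is strictly less than the density bound 6728/5 since 5 ∤ 58 (the parts of T(58, 5) cannot all be equal).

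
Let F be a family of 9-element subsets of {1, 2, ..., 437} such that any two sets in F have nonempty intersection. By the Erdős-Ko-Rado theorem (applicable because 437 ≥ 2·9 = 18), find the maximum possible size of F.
max |F| = C(436, 8) = 30361247588490390

Erdős-Ko-Rado (1961): when n ≥ 2k, max |F| = C(n−1, k−1). The bound is attained by the star {A : i ∈ A} for any fixed i ∈ [n]. Here C(437−1, 9−1) = C(436, 8) = 30361247588490390.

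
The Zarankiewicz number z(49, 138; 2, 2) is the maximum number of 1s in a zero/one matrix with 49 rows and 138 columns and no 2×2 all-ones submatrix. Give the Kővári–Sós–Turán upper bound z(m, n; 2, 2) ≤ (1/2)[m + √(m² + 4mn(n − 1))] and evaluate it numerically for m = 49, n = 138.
z(49, 138; 2, 2) ≤ (1/2)[49 + √(49² + 4·49·138·137)] = (1/2)[49 + √3707977] = 987.3054

Kővári–Sós–Turán: let r_1, ..., r_49 be the row sums and z = Σ r_i the total number of 1s. Each pair of columns can share at most one row with both entries 1 (else a 2×2 all-ones block appears), so Σ_i C(r_i, 2) ≤ C(138, 2) = 9453. By convexity Σ_i C(r_i, 2) ≥ 49·C(z/49, 2) = z(z − 49)/(2·49), giving z² − 49z − 49·138·137 ≤ 0 and hence z ≤ (1/2)[49 + √(2401 + 4·926394)] = (1/2)[49 + √3707977] ≈ (1/2)(49 + 1925.6108) = 987.3054.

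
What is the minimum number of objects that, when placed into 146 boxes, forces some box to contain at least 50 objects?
n = (50 − 1)·146 + 1 = 7155

By the generalised pigeonhole principle, to guarantee some box contains ≥ r objects we need more than (r − 1) · k objects total. Threshold: n = (r − 1) · k + 1. With r = 50 and k = 146: n = 49 · 146 + 1 = 7154 + 1 = 7155. For n = 7154 = 49 · 146, we can put exactly 49 objects in every box, avoiding 50 in any single one — so 7155 is tight.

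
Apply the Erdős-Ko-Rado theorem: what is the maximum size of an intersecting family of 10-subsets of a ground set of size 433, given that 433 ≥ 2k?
max |F| = C(432, 9) = 1327882849234827600

The Erdős-Ko-Rado theorem states: for n ≥ 2k, an intersecting family of k-subsets of an n-element set has size at most C(n − 1, k − 1), with equality for 'star' families {A ⊆ [n] : |A| = k, i ∈ A} (fix an element i). For n = 433, k = 10: C(432, 9) = 1327882849234827600.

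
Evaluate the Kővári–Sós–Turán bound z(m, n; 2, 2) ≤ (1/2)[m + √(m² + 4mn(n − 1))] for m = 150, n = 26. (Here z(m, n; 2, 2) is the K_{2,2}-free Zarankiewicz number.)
z(150, 26; 2, 2) ≤ (1/2)[150 + √(150² + 4·150·26·25)] = (1/2)[150 + √412500] = 396.1308

Kővári–Sós–Turán: let r_1, ..., r_150 be the row sums and z = Σ r_i the total number of 1s. Each pair of columns can share at most one row with both entries 1 (else a 2×2 all-ones block appears), so Σ_i C(r_i, 2) ≤ C(26, 2) = 325. By convexity Σ_i C(r_i, 2) ≥ 150·C(z/150, 2) = z(z − 150)/(2·150), giving z² − 150z − 150·26·25 ≤ 0 and hence z ≤ (1/2)[150 + √(22500 + 4·97500)] = (1/2)[150 + √412500] ≈ (1/2)(150 + 642.2616) = 396.1308.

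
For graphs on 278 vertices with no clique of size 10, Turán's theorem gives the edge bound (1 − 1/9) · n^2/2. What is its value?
Turán density bound = (8/9) · 278^2/2 = 309136/9 ≈ 34348.4444

Turán's theorem: ex(n, K_{r+1}) is achieved by the complete r-partite Turán graph T(n, r) with parts as balanced as possible, and is at most (1 − 1/r) · n^2/2. For r = 9, n = 278: the density bound is (8/9) · 77284/2 = 309136/9 ≈ 34348.4444. The integer-valued extremum is e(T(278, 9)) = 34348, which is strictly less than the density bound 309136/9 since 9 ∤ 278 (the parts of T(278, 9) cannot all be equal).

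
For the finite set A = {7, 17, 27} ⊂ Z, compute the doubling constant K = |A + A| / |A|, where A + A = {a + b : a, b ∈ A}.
K = |A + A| / |A| = 5/3

Enumerate A + A = {a + b : a, b ∈ A}. With |A| = 3, there are |A|^2 = 9 ordered sum pairs; collecting distinct values, A + A = {14, 24, 34, 44, 54}, so |A + A| = 5. Thus K = 5/3. Here |A + A| = 2|A| − 1 = 5, the minimum possible — so K = 5/3 is minimal, which holds iff A is an arithmetic progression.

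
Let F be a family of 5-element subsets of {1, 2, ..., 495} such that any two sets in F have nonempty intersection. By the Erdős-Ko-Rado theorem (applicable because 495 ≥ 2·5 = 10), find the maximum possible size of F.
max |F| = C(494, 4) = 2451372001

The Erdős-Ko-Rado theorem states: for n ≥ 2k, an intersecting family of k-subsets of an n-element set has size at most C(n − 1, k − 1), with equality for 'star' families {A ⊆ [n] : |A| = k, i ∈ A} (fix an element i). For n = 495, k = 5: C(494, 4) = 2451372001.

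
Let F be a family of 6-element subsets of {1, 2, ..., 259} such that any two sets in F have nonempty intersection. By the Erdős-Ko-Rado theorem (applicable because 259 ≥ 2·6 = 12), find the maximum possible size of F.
max |F| = C(258, 5) = 9161897856

The Erdős-Ko-Rado theorem states: for n ≥ 2k, an intersecting family of k-subsets of an n-element set has size at most C(n − 1, k − 1), with equality for 'star' families {A ⊆ [n] : |A| = k, i ∈ A} (fix an element i). For n = 259, k = 6: C(258, 5) = 9161897856.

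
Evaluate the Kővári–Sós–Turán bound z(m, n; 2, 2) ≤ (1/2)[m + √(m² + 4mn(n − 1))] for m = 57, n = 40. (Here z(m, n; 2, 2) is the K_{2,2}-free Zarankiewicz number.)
z(57, 40; 2, 2) ≤ (1/2)[57 + √(57² + 4·57·40·39)] = (1/2)[57 + √358929] = 328.0534

Kővári–Sós–Turán: let r_1, ..., r_57 be the row sums and z = Σ r_i the total number of 1s. Each pair of columns can share at most one row with both entries 1 (else a 2×2 all-ones block appears), so Σ_i C(r_i, 2) ≤ C(40, 2) = 780. By convexity Σ_i C(r_i, 2) ≥ 57·C(z/57, 2) = z(z − 57)/(2·57), giving z² − 57z − 57·40·39 ≤ 0 and hence z ≤ (1/2)[57 + √(3249 + 4·88920)] = (1/2)[57 + √358929] ≈ (1/2)(57 + 599.1068) = 328.0534.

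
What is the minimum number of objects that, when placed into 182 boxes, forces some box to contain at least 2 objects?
n = (2 − 1)·182 + 1 = 183

By the generalised pigeonhole principle, to guarantee some box contains ≥ r objects we need more than (r − 1) · k objects total. Threshold: n = (r − 1) · k + 1. With r = 2 and k = 182: n = 1 · 182 + 1 = 182 + 1 = 183. For n = 182 = 1 · 182, we can put exactly 1 objects in every box, avoiding 2 in any single one — so 183 is tight.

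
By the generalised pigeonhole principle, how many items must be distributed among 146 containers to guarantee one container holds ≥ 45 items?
n = (45 − 1)·146 + 1 = 6425

By the generalised pigeonhole principle, to guarantee some box contains ≥ r objects we need more than (r − 1) · k objects total. Threshold: n = (r − 1) · k + 1. With r = 45 and k = 146: n = 44 · 146 + 1 = 6424 + 1 = 6425. For n = 6424 = 44 · 146, we can put exactly 44 objects in every box, avoiding 45 in any single one — so 6425 is tight.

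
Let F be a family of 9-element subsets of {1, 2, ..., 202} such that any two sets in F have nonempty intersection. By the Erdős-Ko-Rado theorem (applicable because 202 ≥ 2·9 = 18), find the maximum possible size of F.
max |F| = C(201, 8) = 57382892391825

The Erdős-Ko-Rado theorem states: for n ≥ 2k, an intersecting family of k-subsets of an n-element set has size at most C(n − 1, k − 1), with equality for 'star' families {A ⊆ [n] : |A| = k, i ∈ A} (fix an element i). For n = 202, k = 9: C(201, 8) = 57382892391825.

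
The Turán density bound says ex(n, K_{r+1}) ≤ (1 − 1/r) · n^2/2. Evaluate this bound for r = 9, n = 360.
Turán density bound = (8/9) · 360^2/2 = 57600

Turán's theorem: ex(n, K_{r+1}) is achieved by the complete r-partite Turán graph T(n, r) with parts as balanced as possible, and is at most (1 − 1/r) · n^2/2. For r = 9, n = 360: the density bound is (8/9) · 129600/2 = 57600. Since 9 ∣ 360, the Turán graph T(360, 9) has parts of equal size 40, and its edge count e(T(360, 9)) = 57600 attains the density bound exactly.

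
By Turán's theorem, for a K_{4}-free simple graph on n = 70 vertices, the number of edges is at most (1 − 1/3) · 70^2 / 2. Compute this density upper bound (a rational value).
Turán density bound = (2/3) · 70^2/2 = 4900/3 ≈ 1633.3333

Turán's theorem: ex(n, K_{r+1}) is achieved by the complete r-partite Turán graph T(n, r) with parts as balanced as possible, and is at most (1 − 1/r) · n^2/2. For r = 3, n = 70: the density bound is (2/3) · 4900/2 = 4900/3 ≈ 1633.3333. The integer-valued extremum is e(T(70, 3)) = 1633, which is strictly less than the density bound 4900/3 since 3 ∤ 70 (the parts of T(70, 3) cannot all be equal).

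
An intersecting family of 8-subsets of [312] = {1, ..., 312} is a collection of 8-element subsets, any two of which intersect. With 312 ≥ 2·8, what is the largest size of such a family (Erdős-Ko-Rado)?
max |F| = C(311, 7) = 52162738527405

Erdős-Ko-Rado (1961): when n ≥ 2k, max |F| = C(n−1, k−1). The bound is attained by the star {A : i ∈ A} for any fixed i ∈ [n]. Here C(312−1, 8−1) = C(311, 7) = 52162738527405.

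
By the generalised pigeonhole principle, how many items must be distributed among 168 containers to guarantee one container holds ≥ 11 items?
n = (11 − 1)·168 + 1 = 1681

By the generalised pigeonhole principle, to guarantee some box contains ≥ r objects we need more than (r − 1) · k objects total. Threshold: n = (r − 1) · k + 1. With r = 11 and k = 168: n = 10 · 168 + 1 = 1680 + 1 = 1681. For n = 1680 = 10 · 168, we can put exactly 10 objects in every box, avoiding 11 in any single one — so 1681 is tight.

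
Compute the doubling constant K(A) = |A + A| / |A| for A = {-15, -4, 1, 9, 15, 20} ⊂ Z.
K = |A + A| / |A| = 19/6

Enumerate A + A = {a + b : a, b ∈ A}. With |A| = 6, there are |A|^2 = 36 ordered sum pairs; collecting distinct values, A + A = {-30, -19, -14, -8, -6, -3, 0, 2, 5, 10, 11, 16, 18, 21, 24, 29, 30, 35, 40}, so |A + A| = 19. Thus K = 19/6. For comparison, the minimum possible |A + A| over all 6-element sets is 2·6 − 1 = 11 (so min K = 11/6), attained only by arithmetic progressions.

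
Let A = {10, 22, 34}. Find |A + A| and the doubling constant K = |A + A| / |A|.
K = |A + A| / |A| = 5/3

Enumerate A + A = {a + b : a, b ∈ A}. With |A| = 3, there are |A|^2 = 9 ordered sum pairs; collecting distinct values, A + A = {20, 32, 44, 56, 68}, so |A + A| = 5. Thus K = 5/3. Here |A + A| = 2|A| − 1 = 5, the minimum possible — so K = 5/3 is minimal, which holds iff A is an arithmetic progression.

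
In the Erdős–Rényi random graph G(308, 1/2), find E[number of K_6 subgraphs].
E[# K_6] = C(308, 6) · (1/2)^C(6, 2) = 1129000342008 / 2^15 = 141125042751/4096 ≈ 34454356.140381

For each 6-subset S of vertices (there are C(308, 6) = 1129000342008 such S), let X_S = 1 if S induces a K_6 (all C(6, 2) = 15 edges present). Then P(X_S = 1) = (1/2)^15 = 1/32768. By linearity of expectation, E[# K_6] = C(308, 6) · (1/2)^15 = 1129000342008 / 32768 = 141125042751/4096 ≈ 34454356.140381.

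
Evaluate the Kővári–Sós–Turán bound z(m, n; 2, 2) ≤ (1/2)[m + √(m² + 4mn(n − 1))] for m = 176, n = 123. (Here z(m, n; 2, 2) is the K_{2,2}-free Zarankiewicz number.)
z(176, 123; 2, 2) ≤ (1/2)[176 + √(176² + 4·176·123·122)] = (1/2)[176 + √10595200] = 1715.5134

Kővári–Sós–Turán: let r_1, ..., r_176 be the row sums and z = Σ r_i the total number of 1s. Each pair of columns can share at most one row with both entries 1 (else a 2×2 all-ones block appears), so Σ_i C(r_i, 2) ≤ C(123, 2) = 7503. By convexity Σ_i C(r_i, 2) ≥ 176·C(z/176, 2) = z(z − 176)/(2·176), giving z² − 176z − 176·123·122 ≤ 0 and hence z ≤ (1/2)[176 + √(30976 + 4·2641056)] = (1/2)[176 + √10595200] ≈ (1/2)(176 + 3255.0269) = 1715.5134.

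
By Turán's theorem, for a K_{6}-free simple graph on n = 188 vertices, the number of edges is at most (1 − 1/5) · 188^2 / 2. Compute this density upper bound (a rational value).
Turán density bound = (4/5) · 188^2/2 = 70688/5 ≈ 14137.6

Turán's theorem: ex(n, K_{r+1}) is achieved by the complete r-partite Turán graph T(n, r) with parts as balanced as possible, and is at most (1 − 1/r) · n^2/2. For r = 5, n = 188: the density bound is (4/5) · 35344/2 = 70688/5 ≈ 14137.6. The integer-valued extremum is e(T(188, 5)) = 14137, which is strictly less than the density bound 70688/5 since 5 ∤ 188 (the parts of T(188, 5) cannot all be equal).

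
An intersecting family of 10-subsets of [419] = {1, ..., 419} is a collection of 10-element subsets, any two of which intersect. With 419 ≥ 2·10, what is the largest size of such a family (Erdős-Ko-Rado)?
max |F| = C(418, 9) = 984382804293580120

The Erdős-Ko-Rado theorem states: for n ≥ 2k, an intersecting family of k-subsets of an n-element set has size at most C(n − 1, k − 1), with equality for 'star' families {A ⊆ [n] : |A| = k, i ∈ A} (fix an element i). For n = 419, k = 10: C(418, 9) = 984382804293580120.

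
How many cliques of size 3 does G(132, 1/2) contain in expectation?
E[# K_3] = C(132, 3) · (1/2)^C(3, 2) = 374660 / 2^3 = 93665/2 = 46832.5

For each 3-subset S of vertices (there are C(132, 3) = 374660 such S), let X_S = 1 if S induces a K_3 (all C(3, 2) = 3 edges present). Then P(X_S = 1) = (1/2)^3 = 1/8. By linearity of expectation, E[# K_3] = C(132, 3) · (1/2)^3 = 374660 / 8 = 93665/2 = 46832.5.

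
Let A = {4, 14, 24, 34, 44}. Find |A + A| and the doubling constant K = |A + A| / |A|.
K = |A + A| / |A| = 9/5

Enumerate A + A = {a + b : a, b ∈ A}. With |A| = 5, there are |A|^2 = 25 ordered sum pairs; collecting distinct values, A + A = {8, 18, 28, 38, 48, 58, 68, 78, 88}, so |A + A| = 9. Thus K = 9/5. Here |A + A| = 2|A| − 1 = 9, the minimum possible — so K = 9/5 is minimal, which holds iff A is an arithmetic progression.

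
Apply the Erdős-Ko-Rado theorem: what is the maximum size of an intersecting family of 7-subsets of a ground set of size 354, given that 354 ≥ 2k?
max |F| = C(353, 6) = 2574925713360

Erdős-Ko-Rado (1961): when n ≥ 2k, max |F| = C(n−1, k−1). The bound is attained by the star {A : i ∈ A} for any fixed i ∈ [n]. Here C(354−1, 7−1) = C(353, 6) = 2574925713360.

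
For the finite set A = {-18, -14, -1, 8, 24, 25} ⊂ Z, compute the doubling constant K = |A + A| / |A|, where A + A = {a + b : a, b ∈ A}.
K = |A + A| / |A| = 20/6 = 10/3

Enumerate A + A = {a + b : a, b ∈ A}. With |A| = 6, there are |A|^2 = 36 ordered sum pairs; collecting distinct values, A + A = {-36, -32, -28, -19, -15, -10, -6, -2, 6, 7, 10, 11, 16, 23, 24, 32, 33, 48, 49, 50}, so |A + A| = 20. Thus K = 20/6 = 10/3. For comparison, the minimum possible |A + A| over all 6-element sets is 2·6 − 1 = 11 (so min K = 11/6), attained only by arithmetic progressions.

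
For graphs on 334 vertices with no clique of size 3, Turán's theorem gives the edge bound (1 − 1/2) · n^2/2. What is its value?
Turán density bound = (1/2) · 334^2/2 = 27889

Turán's theorem: ex(n, K_{r+1}) is achieved by the complete r-partite Turán graph T(n, r) with parts as balanced as possible, and is at most (1 − 1/r) · n^2/2. For r = 2, n = 334: the density bound is (1/2) · 111556/2 = 27889. Since 2 ∣ 334, the Turán graph T(334, 2) has parts of equal size 167, and its edge count e(T(334, 2)) = 27889 attains the density bound exactly.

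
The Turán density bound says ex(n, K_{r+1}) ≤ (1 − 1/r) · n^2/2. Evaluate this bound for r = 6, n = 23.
Turán density bound = (5/6) · 23^2/2 = 2645/12 ≈ 220.4167

Turán's theorem: ex(n, K_{r+1}) is achieved by the complete r-partite Turán graph T(n, r) with parts as balanced as possible, and is at most (1 − 1/r) · n^2/2. For r = 6, n = 23: the density bound is (5/6) · 529/2 = 2645/12 ≈ 220.4167. The integer-valued extremum is e(T(23, 6)) = 220, which is strictly less than the density bound 2645/12 since 6 ∤ 23 (the parts of T(23, 6) cannot all be equal).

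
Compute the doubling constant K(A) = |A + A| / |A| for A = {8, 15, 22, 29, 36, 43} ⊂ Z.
K = |A + A| / |A| = 11/6

Enumerate A + A = {a + b : a, b ∈ A}. With |A| = 6, there are |A|^2 = 36 ordered sum pairs; collecting distinct values, A + A = {16, 23, 30, 37, 44, 51, 58, 65, 72, 79, 86}, so |A + A| = 11. Thus K = 11/6. Here |A + A| = 2|A| − 1 = 11, the minimum possible — so K = 11/6 is minimal, which holds iff A is an arithmetic progression.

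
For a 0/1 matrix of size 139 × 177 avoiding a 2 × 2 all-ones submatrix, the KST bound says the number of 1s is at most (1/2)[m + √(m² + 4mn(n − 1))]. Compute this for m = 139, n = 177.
z(139, 177; 2, 2) ≤ (1/2)[139 + √(139² + 4·139·177·176)] = (1/2)[139 + √17339833] = 2151.5563

Kővári–Sós–Turán: let r_1, ..., r_139 be the row sums and z = Σ r_i the total number of 1s. Each pair of columns can share at most one row with both entries 1 (else a 2×2 all-ones block appears), so Σ_i C(r_i, 2) ≤ C(177, 2) = 15576. By convexity Σ_i C(r_i, 2) ≥ 139·C(z/139, 2) = z(z − 139)/(2·139), giving z² − 139z − 139·177·176 ≤ 0 and hence z ≤ (1/2)[139 + √(19321 + 4·4330128)] = (1/2)[139 + √17339833] ≈ (1/2)(139 + 4164.1125) = 2151.5563.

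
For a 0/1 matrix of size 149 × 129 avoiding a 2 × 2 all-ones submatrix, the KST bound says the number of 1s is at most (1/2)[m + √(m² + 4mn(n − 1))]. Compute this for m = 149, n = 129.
z(149, 129; 2, 2) ≤ (1/2)[149 + √(149² + 4·149·129·128)] = (1/2)[149 + √9863353] = 1644.7988

Kővári–Sós–Turán: let r_1, ..., r_149 be the row sums and z = Σ r_i the total number of 1s. Each pair of columns can share at most one row with both entries 1 (else a 2×2 all-ones block appears), so Σ_i C(r_i, 2) ≤ C(129, 2) = 8256. By convexity Σ_i C(r_i, 2) ≥ 149·C(z/149, 2) = z(z − 149)/(2·149), giving z² − 149z − 149·129·128 ≤ 0 and hence z ≤ (1/2)[149 + √(22201 + 4·2460288)] = (1/2)[149 + √9863353] ≈ (1/2)(149 + 3140.5976) = 1644.7988.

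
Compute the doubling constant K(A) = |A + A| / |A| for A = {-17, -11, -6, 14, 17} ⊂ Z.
K = |A + A| / |A| = 15/5 = 3

Enumerate A + A = {a + b : a, b ∈ A}. With |A| = 5, there are |A|^2 = 25 ordered sum pairs; collecting distinct values, A + A = {-34, -28, -23, -22, -17, -12, -3, 0, 3, 6, 8, 11, 28, 31, 34}, so |A + A| = 15. Thus K = 15/5 = 3. For comparison, the minimum possible |A + A| over all 5-element sets is 2·5 − 1 = 9 (so min K = 9/5), attained only by arithmetic progressions.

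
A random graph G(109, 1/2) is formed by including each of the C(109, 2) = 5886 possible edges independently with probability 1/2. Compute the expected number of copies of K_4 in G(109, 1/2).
E[# K_4] = C(109, 4) · (1/2)^C(4, 2) = 5563251 / 2^6 = 86925.796875

For each 4-subset S of vertices (there are C(109, 4) = 5563251 such S), let X_S = 1 if S induces a K_4 (all C(4, 2) = 6 edges present). Then P(X_S = 1) = (1/2)^6 = 1/64. By linearity of expectation, E[# K_4] = C(109, 4) · (1/2)^6 = 5563251 / 64 = 86925.796875.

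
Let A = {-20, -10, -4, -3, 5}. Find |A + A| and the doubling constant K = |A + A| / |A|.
K = |A + A| / |A| = 15/5 = 3

Enumerate A + A = {a + b : a, b ∈ A}. With |A| = 5, there are |A|^2 = 25 ordered sum pairs; collecting distinct values, A + A = {-40, -30, -24, -23, -20, -15, -14, -13, -8, -7, -6, -5, 1, 2, 10}, so |A + A| = 15. Thus K = 15/5 = 3. For comparison, the minimum possible |A + A| over all 5-element sets is 2·5 − 1 = 9 (so min K = 9/5), attained only by arithmetic progressions.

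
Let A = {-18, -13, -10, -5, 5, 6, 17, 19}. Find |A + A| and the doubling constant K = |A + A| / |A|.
K = |A + A| / |A| = 33/8

Enumerate A + A = {a + b : a, b ∈ A}. With |A| = 8, there are |A|^2 = 64 ordered sum pairs; collecting distinct values, A + A = {-36, -31, -28, -26, -23, -20, -18, -15, -13, -12, -10, -8, -7, -5, -4, -1, 0, 1, 4, 6, 7, 9, 10, 11, 12, 14, 22, 23, 24, 25, 34, 36, 38}, so |A + A| = 33. Thus K = 33/8. For comparison, the minimum possible |A + A| over all 8-element sets is 2·8 − 1 = 15 (so min K = 15/8), attained only by arithmetic progressions.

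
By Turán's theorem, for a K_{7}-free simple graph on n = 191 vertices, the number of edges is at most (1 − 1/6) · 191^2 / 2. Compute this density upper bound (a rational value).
Turán density bound = (5/6) · 191^2/2 = 182405/12 ≈ 15200.4167

Turán's theorem: ex(n, K_{r+1}) is achieved by the complete r-partite Turán graph T(n, r) with parts as balanced as possible, and is at most (1 − 1/r) · n^2/2. For r = 6, n = 191: the density bound is (5/6) · 36481/2 = 182405/12 ≈ 15200.4167. The integer-valued extremum is e(T(191, 6)) = 15200, which is strictly less than the density bound 182405/12 since 6 ∤ 191 (the parts of T(191, 6) cannot all be equal).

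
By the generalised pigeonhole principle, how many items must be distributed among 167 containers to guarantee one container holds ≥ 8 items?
n = (8 − 1)·167 + 1 = 1170

By the generalised pigeonhole principle, to guarantee some box contains ≥ r objects we need more than (r − 1) · k objects total. Threshold: n = (r − 1) · k + 1. With r = 8 and k = 167: n = 7 · 167 + 1 = 1169 + 1 = 1170. For n = 1169 = 7 · 167, we can put exactly 7 objects in every box, avoiding 8 in any single one — so 1170 is tight.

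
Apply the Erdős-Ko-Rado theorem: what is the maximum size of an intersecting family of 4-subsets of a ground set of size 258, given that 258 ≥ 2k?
max |F| = C(257, 3) = 2796160

Erdős-Ko-Rado (1961): when n ≥ 2k, max |F| = C(n−1, k−1). The bound is attained by the star {A : i ∈ A} for any fixed i ∈ [n]. Here C(258−1, 4−1) = C(257, 3) = 2796160.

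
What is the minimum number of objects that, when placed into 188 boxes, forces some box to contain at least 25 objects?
n = (25 − 1)·188 + 1 = 4513

By the generalised pigeonhole principle, to guarantee some box contains ≥ r objects we need more than (r − 1) · k objects total. Threshold: n = (r − 1) · k + 1. With r = 25 and k = 188: n = 24 · 188 + 1 = 4512 + 1 = 4513. For n = 4512 = 24 · 188, we can put exactly 24 objects in every box, avoiding 25 in any single one — so 4513 is tight.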